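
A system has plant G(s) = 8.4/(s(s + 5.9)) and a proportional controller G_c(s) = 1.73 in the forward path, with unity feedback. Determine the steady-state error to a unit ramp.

0.406

The loop has one pole at the origin (type 1). Velocity error constant K_v = lim_{s→0} s·G_c(s)G(s) = 1.73·8.4/5.9 = 2.463.
Steady-state error to a unit ramp: e_ss = 1/K_v = 0.406.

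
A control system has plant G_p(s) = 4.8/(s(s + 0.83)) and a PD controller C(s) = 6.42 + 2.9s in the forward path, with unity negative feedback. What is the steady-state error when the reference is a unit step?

0

The open loop C(s)G_p(s) has a pole at the origin (type 1), so the static position error constant is infinite and e_ss = 1/(1+∞) = 0.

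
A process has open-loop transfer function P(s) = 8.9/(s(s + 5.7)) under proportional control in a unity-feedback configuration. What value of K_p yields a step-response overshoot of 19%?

K_p = 4.18

From %OS = 100·exp(−πζ/√(1−ζ²)) = 19%, ζ = −ln(0.19)/√(π²+ln²(0.19)) = 0.4673.
Characteristic equation s² + 5.7s + 8.9K_p = 0 gives ζ = 5.7/(2√(8.9K_p)).
Setting ζ = 0.4673: √(8.9K_p) = 5.7/(2·0.4673) = 6.098, so K_p = 37.19/8.9 = 4.18.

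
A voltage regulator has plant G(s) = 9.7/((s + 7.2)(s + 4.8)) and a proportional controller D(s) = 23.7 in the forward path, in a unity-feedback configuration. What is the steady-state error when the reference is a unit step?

The loop is type 0. Static position error constant K_pos = D(0)·G(0) = 23.7·0.2807 = 6.652.
Steady-state error to a unit step: e_ss = 1/(1+K_pos) = 1/7.652 = 0.131.

0.131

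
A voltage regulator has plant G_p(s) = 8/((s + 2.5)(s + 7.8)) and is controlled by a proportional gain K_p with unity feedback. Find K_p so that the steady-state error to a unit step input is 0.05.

K_p = 46.3

Steady-state error for a unit step on this type-0 loop is 1/(1 + K_p·G_p(0)).
G_p(0) = 0.4103. Require 1/(1 + K_p·0.4103) = 0.05, so 1 + 0.4103·K_p = 20.
K_p = (20 − 1)/0.4103 = 46.3.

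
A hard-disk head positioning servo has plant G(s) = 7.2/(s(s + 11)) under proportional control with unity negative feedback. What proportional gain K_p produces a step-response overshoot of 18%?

From %OS = 100·exp(−πζ/√(1−ζ²)) = 18%, ζ = −ln(0.18)/√(π²+ln²(0.18)) = 0.4791.
Characteristic equation s² + 11s + 7.2K_p = 0 gives ζ = 11/(2√(7.2K_p)).
Setting ζ = 0.4791: √(7.2K_p) = 11/(2·0.4791) = 11.48, so K_p = 131.8/7.2 = 18.3.

K_p = 18.3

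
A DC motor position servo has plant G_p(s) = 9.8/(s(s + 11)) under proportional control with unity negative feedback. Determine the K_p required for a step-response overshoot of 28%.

K_p = 21.9

From %OS = 100·exp(−πζ/√(1−ζ²)) = 28%, ζ = −ln(0.28)/√(π²+ln²(0.28)) = 0.3755.
Characteristic equation s² + 11s + 9.8K_p = 0 gives ζ = 11/(2√(9.8K_p)).
Setting ζ = 0.3755: √(9.8K_p) = 11/(2·0.3755) = 14.65, so K_p = 214.5/9.8 = 21.9.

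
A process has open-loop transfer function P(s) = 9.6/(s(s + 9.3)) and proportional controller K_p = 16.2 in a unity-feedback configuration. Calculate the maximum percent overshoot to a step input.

Closed-loop characteristic equation: s² + 9.3s + 155.5 = 0, so ω_n = 12.47 rad/s and ζ = 9.3/(2·12.47) = 0.3729.
%OS = 100·exp(−πζ/√(1−ζ²)) = 100·exp(−π·0.3729/√0.861) = 28.3%.

28.3%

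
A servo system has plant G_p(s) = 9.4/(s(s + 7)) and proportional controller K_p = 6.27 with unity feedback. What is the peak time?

T_p = 0.46 s

The closed-loop denominator s² + 7s + 58.94 gives ω_n = √58.94 = 7.677 and ζ = 7/(2ω_n) = 0.4559.
Damped frequency ω_d = ω_n√(1−ζ²) = 6.833 rad/s, so peak time T_p = π/ω_d = 0.46 s.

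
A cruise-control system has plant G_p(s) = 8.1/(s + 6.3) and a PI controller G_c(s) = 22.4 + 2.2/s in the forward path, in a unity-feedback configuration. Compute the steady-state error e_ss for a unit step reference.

The open loop G_c(s)G_p(s) has a pole at the origin (type 1), so the static position error constant is infinite and e_ss = 1/(1+∞) = 0.

0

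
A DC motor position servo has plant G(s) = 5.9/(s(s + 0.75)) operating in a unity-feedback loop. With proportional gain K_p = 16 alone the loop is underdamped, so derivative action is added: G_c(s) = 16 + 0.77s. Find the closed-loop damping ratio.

ζ = 0.272

Forward path: (16 + 0.77s)·5.9/(s(s+0.75)). The closed-loop characteristic equation is s² + (0.75 + 5.9·0.77)s + 5.9·16 = 0.
That is s² + 5.293s + 94.4 = 0, so ω_n = 9.716 rad/s and ζ = 5.293/(2·9.716) = 0.2724.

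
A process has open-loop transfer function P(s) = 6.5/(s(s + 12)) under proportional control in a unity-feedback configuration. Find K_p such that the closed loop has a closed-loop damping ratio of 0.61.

K_p = 14.9

Closed-loop characteristic equation: s² + 12s + K_p·6.5 = 0.
So ω_n = √(6.5K_p) and 2ζω_n = 12, giving ζ = 12/(2√(6.5K_p)).
Setting ζ = 0.61: √(6.5K_p) = 12/(2·0.61) = 9.836, so K_p = 96.75/6.5 = 14.9.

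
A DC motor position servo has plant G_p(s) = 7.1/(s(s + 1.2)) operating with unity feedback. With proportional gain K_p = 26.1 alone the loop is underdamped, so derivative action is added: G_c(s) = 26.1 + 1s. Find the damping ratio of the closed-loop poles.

Forward path: (26.1 + 1s)·7.1/(s(s+1.2)). The closed-loop characteristic equation is s² + (1.2 + 7.1·1)s + 7.1·26.1 = 0.
That is s² + 8.3s + 185.3 = 0, so ω_n = 13.61 rad/s and ζ = 8.3/(2·13.61) = 0.3049.

ζ = 0.305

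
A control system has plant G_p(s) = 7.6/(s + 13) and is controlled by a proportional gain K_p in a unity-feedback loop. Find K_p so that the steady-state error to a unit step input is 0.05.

Steady-state error for a unit step on this type-0 loop is 1/(1 + K_p·G_p(0)).
G_p(0) = 0.5846. Require 1/(1 + K_p·0.5846) = 0.05, so 1 + 0.5846·K_p = 20.
K_p = (20 − 1)/0.5846 = 32.5.

K_p = 32.5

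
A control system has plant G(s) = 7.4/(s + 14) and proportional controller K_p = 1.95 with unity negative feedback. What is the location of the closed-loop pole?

s = -28.43

Closed-loop transfer function: T(s) = K_p·G(s)/(1 + K_p·G(s)) = 14.43/(s + 14 + 14.43) = 14.43/(s + 28.43).
The closed-loop pole is at s = −28.43.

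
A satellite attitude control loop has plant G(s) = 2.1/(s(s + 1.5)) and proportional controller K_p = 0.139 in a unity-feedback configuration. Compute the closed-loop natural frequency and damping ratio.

ω_n = 0.54 rad/s, ζ = 1.39

1 + K_p·G(s) = 0 gives s² + 1.5s + 0.2919 = 0.
Matching s² + 2ζω_n s + ω_n²: ω_n = √0.2919 = 0.5403 rad/s and 2ζω_n = 1.5, so ζ = 1.5/(2·0.5403) = 1.39.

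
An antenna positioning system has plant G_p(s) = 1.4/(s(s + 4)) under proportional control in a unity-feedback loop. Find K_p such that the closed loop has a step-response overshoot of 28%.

From %OS = 100·exp(−πζ/√(1−ζ²)) = 28%, ζ = −ln(0.28)/√(π²+ln²(0.28)) = 0.3755.
Characteristic equation s² + 4s + 1.4K_p = 0 gives ζ = 4/(2√(1.4K_p)).
Setting ζ = 0.3755: √(1.4K_p) = 4/(2·0.3755) = 5.326, so K_p = 28.36/1.4 = 20.3.

K_p = 20.3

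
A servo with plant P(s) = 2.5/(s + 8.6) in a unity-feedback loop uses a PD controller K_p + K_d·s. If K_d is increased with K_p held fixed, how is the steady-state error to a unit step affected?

K_d affects only the transient (the s-coefficient); the DC loop gain, and hence e_ss, depends only on K_p.

unchanged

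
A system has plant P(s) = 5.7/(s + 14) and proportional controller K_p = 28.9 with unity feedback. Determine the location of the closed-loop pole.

Closed-loop transfer function: T(s) = K_p·P(s)/(1 + K_p·P(s)) = 164.7/(s + 14 + 164.7) = 164.7/(s + 178.7).
The closed-loop pole is at s = −178.7.

s = -178.7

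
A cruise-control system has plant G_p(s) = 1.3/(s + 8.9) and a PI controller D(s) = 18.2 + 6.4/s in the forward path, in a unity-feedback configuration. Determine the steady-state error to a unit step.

The open loop D(s)G_p(s) has a pole at the origin (type 1), so the static position error constant is infinite and e_ss = 1/(1+∞) = 0.

0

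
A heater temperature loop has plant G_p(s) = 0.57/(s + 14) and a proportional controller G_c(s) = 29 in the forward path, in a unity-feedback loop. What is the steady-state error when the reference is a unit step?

The loop is type 0. Static position error constant K_pos = G_c(0)·G_p(0) = 29·0.04071 = 1.181.
Steady-state error to a unit step: e_ss = 1/(1+K_pos) = 1/2.181 = 0.459.

0.459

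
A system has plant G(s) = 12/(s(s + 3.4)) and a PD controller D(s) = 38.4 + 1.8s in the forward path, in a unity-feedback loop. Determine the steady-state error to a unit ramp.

0.00738

The loop has one pole at the origin (type 1). Velocity error constant K_v = lim_{s→0} s·D(s)G(s) = 38.4·12/3.4 = 135.5.
Steady-state error to a unit ramp: e_ss = 1/K_v = 0.00738.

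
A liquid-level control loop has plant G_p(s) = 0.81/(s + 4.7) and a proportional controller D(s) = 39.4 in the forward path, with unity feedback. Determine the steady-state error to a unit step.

The loop is type 0. Static position error constant K_pos = D(0)·G_p(0) = 39.4·0.1723 = 6.79.
Steady-state error to a unit step: e_ss = 1/(1+K_pos) = 1/7.79 = 0.128.

0.128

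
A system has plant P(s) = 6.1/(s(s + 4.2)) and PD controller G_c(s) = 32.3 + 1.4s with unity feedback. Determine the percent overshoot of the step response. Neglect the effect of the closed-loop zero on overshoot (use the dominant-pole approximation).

20.2%

Forward path: (32.3 + 1.4s)·6.1/(s(s+4.2)). The closed-loop characteristic equation is s² + (4.2 + 6.1·1.4)s + 6.1·32.3 = 0.
That is s² + 12.74s + 197 = 0, so ω_n = 14.04 rad/s and ζ = 12.74/(2·14.04) = 0.4538.
%OS = 100·exp(−πζ/√(1−ζ²)) = 20.2%.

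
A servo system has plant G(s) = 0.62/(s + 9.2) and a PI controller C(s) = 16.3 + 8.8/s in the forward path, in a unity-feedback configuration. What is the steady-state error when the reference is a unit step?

The open loop C(s)G(s) has a pole at the origin (type 1), so the static position error constant is infinite and e_ss = 1/(1+∞) = 0.

0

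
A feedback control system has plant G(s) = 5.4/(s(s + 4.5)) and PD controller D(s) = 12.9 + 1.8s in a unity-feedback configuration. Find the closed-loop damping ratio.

Forward path: (12.9 + 1.8s)·5.4/(s(s+4.5)). The closed-loop characteristic equation is s² + (4.5 + 5.4·1.8)s + 5.4·12.9 = 0.
That is s² + 14.22s + 69.66 = 0, so ω_n = 8.346 rad/s and ζ = 14.22/(2·8.346) = 0.8519.

ζ = 0.852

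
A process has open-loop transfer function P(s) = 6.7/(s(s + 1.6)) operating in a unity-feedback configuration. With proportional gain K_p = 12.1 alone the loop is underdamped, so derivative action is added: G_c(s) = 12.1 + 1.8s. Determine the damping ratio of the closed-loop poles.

ζ = 0.759

Forward path: (12.1 + 1.8s)·6.7/(s(s+1.6)). The closed-loop characteristic equation is s² + (1.6 + 6.7·1.8)s + 6.7·12.1 = 0.
That is s² + 13.66s + 81.07 = 0, so ω_n = 9.004 rad/s and ζ = 13.66/(2·9.004) = 0.7586.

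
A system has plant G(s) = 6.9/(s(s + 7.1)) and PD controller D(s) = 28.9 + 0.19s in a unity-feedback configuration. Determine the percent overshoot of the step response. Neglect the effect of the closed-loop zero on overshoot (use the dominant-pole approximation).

Forward path: (28.9 + 0.19s)·6.9/(s(s+7.1)). The closed-loop characteristic equation is s² + (7.1 + 6.9·0.19)s + 6.9·28.9 = 0.
That is s² + 8.411s + 199.4 = 0, so ω_n = 14.12 rad/s and ζ = 8.411/(2·14.12) = 0.2978.
%OS = 100·exp(−πζ/√(1−ζ²)) = 37.5%.

37.5%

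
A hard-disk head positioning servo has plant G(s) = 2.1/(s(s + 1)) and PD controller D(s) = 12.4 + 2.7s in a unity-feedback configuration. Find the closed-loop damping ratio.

Forward path: (12.4 + 2.7s)·2.1/(s(s+1)). The closed-loop characteristic equation is s² + (1 + 2.1·2.7)s + 2.1·12.4 = 0.
That is s² + 6.67s + 26.04 = 0, so ω_n = 5.103 rad/s and ζ = 6.67/(2·5.103) = 0.6535.

ζ = 0.654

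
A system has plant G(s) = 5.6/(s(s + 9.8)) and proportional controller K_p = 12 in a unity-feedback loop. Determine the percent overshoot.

9.61%

The closed-loop denominator s² + 9.8s + 67.2 gives ω_n = √67.2 = 8.198 and ζ = 9.8/(2ω_n) = 0.5977.
%OS = 100·exp(−πζ/√(1−ζ²)) = 100·exp(−π·0.5977/√0.6427) = 9.61%.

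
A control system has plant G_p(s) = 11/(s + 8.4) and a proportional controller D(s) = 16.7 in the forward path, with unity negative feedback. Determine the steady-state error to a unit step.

0.0437

The loop is type 0. Static position error constant K_pos = D(0)·G_p(0) = 16.7·1.31 = 21.87.
Steady-state error to a unit step: e_ss = 1/(1+K_pos) = 1/22.87 = 0.0437.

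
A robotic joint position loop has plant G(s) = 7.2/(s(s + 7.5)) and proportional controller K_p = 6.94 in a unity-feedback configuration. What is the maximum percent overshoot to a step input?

The closed-loop denominator s² + 7.5s + 49.97 gives ω_n = √49.97 = 7.069 and ζ = 7.5/(2ω_n) = 0.5305.
%OS = 100·exp(−πζ/√(1−ζ²)) = 100·exp(−π·0.5305/√0.7186) = 14%.

14%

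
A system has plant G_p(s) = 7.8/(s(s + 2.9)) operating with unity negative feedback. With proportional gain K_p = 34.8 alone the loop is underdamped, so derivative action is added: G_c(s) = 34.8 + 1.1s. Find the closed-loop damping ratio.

Forward path: (34.8 + 1.1s)·7.8/(s(s+2.9)). The closed-loop characteristic equation is s² + (2.9 + 7.8·1.1)s + 7.8·34.8 = 0.
That is s² + 11.48s + 271.4 = 0, so ω_n = 16.48 rad/s and ζ = 11.48/(2·16.48) = 0.3484.

ζ = 0.348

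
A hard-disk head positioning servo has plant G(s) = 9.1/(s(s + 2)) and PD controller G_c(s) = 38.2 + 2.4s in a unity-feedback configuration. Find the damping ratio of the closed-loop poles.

ζ = 0.639

Forward path: (38.2 + 2.4s)·9.1/(s(s+2)). The closed-loop characteristic equation is s² + (2 + 9.1·2.4)s + 9.1·38.2 = 0.
That is s² + 23.84s + 347.6 = 0, so ω_n = 18.64 rad/s and ζ = 23.84/(2·18.64) = 0.6393.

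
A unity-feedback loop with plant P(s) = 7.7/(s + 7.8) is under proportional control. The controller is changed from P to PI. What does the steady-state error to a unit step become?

0

The integrator makes K_pos = lim_{s→0} C(s)G(s) infinite, so e_ss = 1/(1+K_pos) = 0.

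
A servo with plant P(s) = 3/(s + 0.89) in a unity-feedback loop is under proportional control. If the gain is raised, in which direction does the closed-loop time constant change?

decrease

Closed-loop pole is at s = −(0.89+K_p·3); larger K_p moves it further left, so τ = 1/(0.89+K_p·3) decreases.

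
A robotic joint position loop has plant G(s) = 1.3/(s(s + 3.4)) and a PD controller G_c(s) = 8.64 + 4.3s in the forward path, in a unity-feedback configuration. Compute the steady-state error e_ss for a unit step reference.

The open loop G_c(s)G(s) has a pole at the origin (type 1), so the static position error constant is infinite and e_ss = 1/(1+∞) = 0.

0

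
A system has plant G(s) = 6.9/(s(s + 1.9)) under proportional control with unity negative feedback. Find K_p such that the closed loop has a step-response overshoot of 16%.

K_p = 0.515

From %OS = 100·exp(−πζ/√(1−ζ²)) = 16%, ζ = −ln(0.16)/√(π²+ln²(0.16)) = 0.5039.
Characteristic equation s² + 1.9s + 6.9K_p = 0 gives ζ = 1.9/(2√(6.9K_p)).
Setting ζ = 0.5039: √(6.9K_p) = 1.9/(2·0.5039) = 1.885, so K_p = 3.555/6.9 = 0.515.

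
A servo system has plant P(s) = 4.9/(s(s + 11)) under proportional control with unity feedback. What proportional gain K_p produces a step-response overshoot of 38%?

K_p = 71.3

From %OS = 100·exp(−πζ/√(1−ζ²)) = 38%, ζ = −ln(0.38)/√(π²+ln²(0.38)) = 0.2943.
Characteristic equation s² + 11s + 4.9K_p = 0 gives ζ = 11/(2√(4.9K_p)).
Setting ζ = 0.2943: √(4.9K_p) = 11/(2·0.2943) = 18.69, so K_p = 349.1/4.9 = 71.3.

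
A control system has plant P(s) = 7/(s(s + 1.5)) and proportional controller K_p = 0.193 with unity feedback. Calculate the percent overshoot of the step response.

Closed-loop characteristic equation: s² + 1.5s + 1.351 = 0, so ω_n = 1.162 rad/s and ζ = 1.5/(2·1.162) = 0.6453.
%OS = 100·exp(−πζ/√(1−ζ²)) = 100·exp(−π·0.6453/√0.5836) = 7.04%.

7.04%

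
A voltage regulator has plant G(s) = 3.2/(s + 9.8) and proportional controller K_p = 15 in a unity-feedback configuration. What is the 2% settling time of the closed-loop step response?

Closed-loop transfer function: T(s) = K_p·G(s)/(1 + K_p·G(s)) = 48/(s + 9.8 + 48) = 48/(s + 57.8).
Time constant τ = 1/57.8 = 0.0173 s, so the 2% settling time is about 4τ = 0.0692 s.

T_s ≈ 0.0692 s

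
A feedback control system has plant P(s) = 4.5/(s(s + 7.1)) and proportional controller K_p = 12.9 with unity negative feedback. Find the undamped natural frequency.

ω_n = 7.62 rad/s

1 + K_p·P(s) = 0 gives s² + 7.1s + 58.05 = 0.
So ω_n² = 58.05 ⇒ ω_n = 7.619 rad/s, and ζ = 7.1/(2ω_n) = 0.466.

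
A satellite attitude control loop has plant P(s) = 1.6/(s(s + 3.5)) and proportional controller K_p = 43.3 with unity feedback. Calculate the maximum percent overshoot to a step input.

50.9%

From 1 + K_pP(s) = 0: s² + 3.5s + 69.28 = 0 ⇒ ω_n = 8.323, ζ = 0.2102.
%OS = 100·exp(−πζ/√(1−ζ²)) = 100·exp(−π·0.2102/√0.9558) = 50.9%.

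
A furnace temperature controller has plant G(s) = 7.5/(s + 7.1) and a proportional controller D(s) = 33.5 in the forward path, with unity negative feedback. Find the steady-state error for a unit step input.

0.0275

The loop is type 0. Static position error constant K_pos = D(0)·G(0) = 33.5·1.056 = 35.39.
Steady-state error to a unit step: e_ss = 1/(1+K_pos) = 1/36.39 = 0.0275.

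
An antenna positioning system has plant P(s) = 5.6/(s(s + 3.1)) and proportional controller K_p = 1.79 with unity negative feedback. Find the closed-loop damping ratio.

1 + K_p·P(s) = 0 gives s² + 3.1s + 10.02 = 0.
Matching s² + 2ζω_n s + ω_n²: ω_n = √10.02 = 3.166 rad/s and 2ζω_n = 3.1, so ζ = 3.1/(2·3.166) = 0.49.

ζ = 0.49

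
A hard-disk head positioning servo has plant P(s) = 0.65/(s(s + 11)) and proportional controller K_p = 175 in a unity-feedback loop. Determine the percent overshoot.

The closed-loop denominator s² + 11s + 113.8 gives ω_n = √113.8 = 10.67 and ζ = 11/(2ω_n) = 0.5157.
%OS = 100·exp(−πζ/√(1−ζ²)) = 100·exp(−π·0.5157/√0.7341) = 15.1%.

15.1%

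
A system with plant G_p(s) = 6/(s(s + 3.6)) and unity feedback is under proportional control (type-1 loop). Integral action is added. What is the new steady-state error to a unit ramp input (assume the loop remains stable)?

0

The integrator raises the loop to type 2, so K_v → ∞ and e_ss to a ramp is zero.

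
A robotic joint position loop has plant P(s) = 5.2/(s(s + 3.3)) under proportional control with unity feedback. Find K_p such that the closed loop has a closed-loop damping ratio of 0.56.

Closed-loop characteristic equation: s² + 3.3s + K_p·5.2 = 0.
So ω_n = √(5.2K_p) and 2ζω_n = 3.3, giving ζ = 3.3/(2√(5.2K_p)).
Setting ζ = 0.56: √(5.2K_p) = 3.3/(2·0.56) = 2.946, so K_p = 8.681/5.2 = 1.67.

K_p = 1.67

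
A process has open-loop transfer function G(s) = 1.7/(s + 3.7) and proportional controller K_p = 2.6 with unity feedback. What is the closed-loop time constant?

τ = 0.123 s

Closed-loop transfer function: T(s) = K_p·G(s)/(1 + K_p·G(s)) = 4.42/(s + 3.7 + 4.42) = 4.42/(s + 8.12).
Time constant τ = 1/8.12 = 0.123 s.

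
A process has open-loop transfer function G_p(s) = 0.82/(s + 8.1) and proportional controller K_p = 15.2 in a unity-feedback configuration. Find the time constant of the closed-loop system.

τ = 0.0486 s

Closed-loop transfer function: T(s) = K_p·G_p(s)/(1 + K_p·G_p(s)) = 12.46/(s + 8.1 + 12.46) = 12.46/(s + 20.56).
Time constant τ = 1/20.56 = 0.0486 s.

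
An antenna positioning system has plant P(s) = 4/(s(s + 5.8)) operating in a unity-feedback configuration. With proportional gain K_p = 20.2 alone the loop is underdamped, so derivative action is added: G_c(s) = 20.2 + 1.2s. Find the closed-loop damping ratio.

Forward path: (20.2 + 1.2s)·4/(s(s+5.8)). The closed-loop characteristic equation is s² + (5.8 + 4·1.2)s + 4·20.2 = 0.
That is s² + 10.6s + 80.8 = 0, so ω_n = 8.989 rad/s and ζ = 10.6/(2·8.989) = 0.5896.

ζ = 0.59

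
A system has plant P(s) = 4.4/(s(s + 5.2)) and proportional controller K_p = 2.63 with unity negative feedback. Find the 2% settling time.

T_s ≈ 1.54 s

Closed-loop characteristic equation: s² + 5.2s + 11.57 = 0, so ω_n = 3.402 rad/s and ζ = 5.2/(2·3.402) = 0.7643.
2% settling time T_s ≈ 4/(ζω_n) = 4/2.6 = 1.54 s.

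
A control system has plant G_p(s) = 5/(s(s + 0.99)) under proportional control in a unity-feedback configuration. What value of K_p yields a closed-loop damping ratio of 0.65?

K_p = 0.116

Closed-loop characteristic equation: s² + 0.99s + K_p·5 = 0.
So ω_n = √(5K_p) and 2ζω_n = 0.99, giving ζ = 0.99/(2√(5K_p)).
Setting ζ = 0.65: √(5K_p) = 0.99/(2·0.65) = 0.7615, so K_p = 0.5799/5 = 0.116.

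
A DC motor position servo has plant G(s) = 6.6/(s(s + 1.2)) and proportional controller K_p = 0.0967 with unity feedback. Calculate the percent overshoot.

2.81%

From 1 + K_pG(s) = 0: s² + 1.2s + 0.6382 = 0 ⇒ ω_n = 0.7989, ζ = 0.751.
%OS = 100·exp(−πζ/√(1−ζ²)) = 100·exp(−π·0.751/√0.4359) = 2.81%.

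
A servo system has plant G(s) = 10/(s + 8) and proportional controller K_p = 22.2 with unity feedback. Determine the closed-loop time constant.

τ = 0.00435 s

Closed-loop transfer function: T(s) = K_p·G(s)/(1 + K_p·G(s)) = 222/(s + 8 + 222) = 222/(s + 230).
Time constant τ = 1/230 = 0.00435 s.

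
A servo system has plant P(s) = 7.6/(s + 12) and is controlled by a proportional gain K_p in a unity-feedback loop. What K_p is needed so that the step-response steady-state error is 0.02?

For a type-0 loop with proportional control, e_ss = 1/(1 + K_p·P(0)).
P(0) = 0.6333. Require 1/(1 + K_p·0.6333) = 0.02, so 1 + 0.6333·K_p = 50.
K_p = (50 − 1)/0.6333 = 77.4.

K_p = 77.4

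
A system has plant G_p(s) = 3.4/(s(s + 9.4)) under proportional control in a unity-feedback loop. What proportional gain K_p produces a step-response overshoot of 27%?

From %OS = 100·exp(−πζ/√(1−ζ²)) = 27%, ζ = −ln(0.27)/√(π²+ln²(0.27)) = 0.3847.
Characteristic equation s² + 9.4s + 3.4K_p = 0 gives ζ = 9.4/(2√(3.4K_p)).
Setting ζ = 0.3847: √(3.4K_p) = 9.4/(2·0.3847) = 12.22, so K_p = 149.3/3.4 = 43.9.

K_p = 43.9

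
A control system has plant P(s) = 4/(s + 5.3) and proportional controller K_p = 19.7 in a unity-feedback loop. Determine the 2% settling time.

T_s ≈ 0.0476 s

Closed-loop transfer function: T(s) = K_p·P(s)/(1 + K_p·P(s)) = 78.8/(s + 5.3 + 78.8) = 78.8/(s + 84.1).
Time constant τ = 1/84.1 = 0.01189 s, so the 2% settling time is about 4τ = 0.0476 s.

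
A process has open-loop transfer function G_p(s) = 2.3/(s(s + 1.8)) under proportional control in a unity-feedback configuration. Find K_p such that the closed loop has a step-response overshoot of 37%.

K_p = 3.87

From %OS = 100·exp(−πζ/√(1−ζ²)) = 37%, ζ = −ln(0.37)/√(π²+ln²(0.37)) = 0.3017.
Characteristic equation s² + 1.8s + 2.3K_p = 0 gives ζ = 1.8/(2√(2.3K_p)).
Setting ζ = 0.3017: √(2.3K_p) = 1.8/(2·0.3017) = 2.983, so K_p = 8.897/2.3 = 3.87.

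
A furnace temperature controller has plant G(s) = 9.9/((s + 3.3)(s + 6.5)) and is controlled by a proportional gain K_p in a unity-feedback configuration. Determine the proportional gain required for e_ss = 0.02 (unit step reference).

K_p = 106

The loop is type 0, so e_ss(step) = 1/(1 + K_pos) with K_pos = K_p·G(0).
G(0) = 0.4615. Require 1/(1 + K_p·0.4615) = 0.02, so 1 + 0.4615·K_p = 50.
K_p = (50 − 1)/0.4615 = 106.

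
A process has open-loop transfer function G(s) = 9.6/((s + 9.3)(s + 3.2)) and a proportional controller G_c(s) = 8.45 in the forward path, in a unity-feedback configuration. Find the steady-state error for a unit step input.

0.268

The loop is type 0. Static position error constant K_pos = G_c(0)·G(0) = 8.45·0.3226 = 2.726.
Steady-state error to a unit step: e_ss = 1/(1+K_pos) = 1/3.726 = 0.268.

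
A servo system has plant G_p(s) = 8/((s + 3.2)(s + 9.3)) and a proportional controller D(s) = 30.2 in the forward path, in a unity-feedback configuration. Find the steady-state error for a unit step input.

0.11

The loop is type 0. Static position error constant K_pos = D(0)·G_p(0) = 30.2·0.2688 = 8.118.
Steady-state error to a unit step: e_ss = 1/(1+K_pos) = 1/9.118 = 0.11.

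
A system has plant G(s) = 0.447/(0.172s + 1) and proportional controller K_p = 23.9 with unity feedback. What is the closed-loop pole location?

s = -67.93

Closed loop: T(s) = K_p·G/(1+K_p·G) = 10.68/(0.172s + 1 + 10.68), with pole at s = −(1 + 10.68)/0.172 = −67.93.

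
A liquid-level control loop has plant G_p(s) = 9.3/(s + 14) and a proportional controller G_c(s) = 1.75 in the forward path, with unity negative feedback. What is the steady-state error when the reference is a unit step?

The loop is type 0. Static position error constant K_pos = G_c(0)·G_p(0) = 1.75·0.6643 = 1.163.
Steady-state error to a unit step: e_ss = 1/(1+K_pos) = 1/2.163 = 0.462.

0.462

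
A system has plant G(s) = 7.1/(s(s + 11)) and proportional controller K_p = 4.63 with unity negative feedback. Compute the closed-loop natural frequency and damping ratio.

1 + K_p·G(s) = 0 gives s² + 11s + 32.87 = 0.
Matching s² + 2ζω_n s + ω_n²: ω_n = √32.87 = 5.733 rad/s and 2ζω_n = 11, so ζ = 11/(2·5.733) = 0.959.

ω_n = 5.73 rad/s, ζ = 0.959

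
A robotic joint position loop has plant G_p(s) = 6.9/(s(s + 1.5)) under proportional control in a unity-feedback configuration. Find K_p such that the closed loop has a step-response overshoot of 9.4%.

From %OS = 100·exp(−πζ/√(1−ζ²)) = 9.4%, ζ = −ln(0.094)/√(π²+ln²(0.094)) = 0.6013.
Characteristic equation s² + 1.5s + 6.9K_p = 0 gives ζ = 1.5/(2√(6.9K_p)).
Setting ζ = 0.6013: √(6.9K_p) = 1.5/(2·0.6013) = 1.247, so K_p = 1.556/6.9 = 0.225.

K_p = 0.225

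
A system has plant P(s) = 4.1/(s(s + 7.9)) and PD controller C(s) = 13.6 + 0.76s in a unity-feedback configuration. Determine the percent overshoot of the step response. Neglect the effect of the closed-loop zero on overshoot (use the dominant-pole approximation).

3.23%

Forward path: (13.6 + 0.76s)·4.1/(s(s+7.9)). The closed-loop characteristic equation is s² + (7.9 + 4.1·0.76)s + 4.1·13.6 = 0.
That is s² + 11.02s + 55.76 = 0, so ω_n = 7.467 rad/s and ζ = 11.02/(2·7.467) = 0.7376.
%OS = 100·exp(−πζ/√(1−ζ²)) = 3.23%.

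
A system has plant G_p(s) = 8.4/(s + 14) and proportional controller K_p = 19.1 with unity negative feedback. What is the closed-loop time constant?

τ = 0.00573 s

Closed-loop transfer function: T(s) = K_p·G_p(s)/(1 + K_p·G_p(s)) = 160.4/(s + 14 + 160.4) = 160.4/(s + 174.4).
Time constant τ = 1/174.4 = 0.00573 s.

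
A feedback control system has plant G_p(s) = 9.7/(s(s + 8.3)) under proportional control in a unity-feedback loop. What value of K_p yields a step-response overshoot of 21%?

K_p = 8.97

From %OS = 100·exp(−πζ/√(1−ζ²)) = 21%, ζ = −ln(0.21)/√(π²+ln²(0.21)) = 0.4449.
Characteristic equation s² + 8.3s + 9.7K_p = 0 gives ζ = 8.3/(2√(9.7K_p)).
Setting ζ = 0.4449: √(9.7K_p) = 8.3/(2·0.4449) = 9.328, so K_p = 87.01/9.7 = 8.97.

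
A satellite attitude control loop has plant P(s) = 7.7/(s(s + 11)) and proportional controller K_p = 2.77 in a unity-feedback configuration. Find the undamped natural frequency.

ω_n = 4.62 rad/s

The closed-loop denominator is s(s+11) + 2.77·7.7 = s² + 11s + 21.33.
Matching s² + 2ζω_n s + ω_n²: ω_n = √21.33 = 4.618 rad/s and 2ζω_n = 11, so ζ = 11/(2·4.618) = 1.19.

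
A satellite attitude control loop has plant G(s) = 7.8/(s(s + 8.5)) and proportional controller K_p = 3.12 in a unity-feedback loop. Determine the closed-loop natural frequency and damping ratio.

With unity feedback the closed-loop characteristic equation is s² + 8.5s + 3.12·7.8 = s² + 8.5s + 24.34 = 0.
So ω_n² = 24.34 ⇒ ω_n = 4.933 rad/s, and ζ = 8.5/(2ω_n) = 0.862.

ω_n = 4.93 rad/s, ζ = 0.862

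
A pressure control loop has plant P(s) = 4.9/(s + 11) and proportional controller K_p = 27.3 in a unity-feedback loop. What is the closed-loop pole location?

s = -144.8

Closed-loop transfer function: T(s) = K_p·P(s)/(1 + K_p·P(s)) = 133.8/(s + 11 + 133.8) = 133.8/(s + 144.8).
The closed-loop pole is at s = −144.8.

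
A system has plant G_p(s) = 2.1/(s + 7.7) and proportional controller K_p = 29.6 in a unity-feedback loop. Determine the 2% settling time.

T_s ≈ 0.0573 s

Closed-loop transfer function: T(s) = K_p·G_p(s)/(1 + K_p·G_p(s)) = 62.16/(s + 7.7 + 62.16) = 62.16/(s + 69.86).
Time constant τ = 1/69.86 = 0.01431 s, so the 2% settling time is about 4τ = 0.0573 s.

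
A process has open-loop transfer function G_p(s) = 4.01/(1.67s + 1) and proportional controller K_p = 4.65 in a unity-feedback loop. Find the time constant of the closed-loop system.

τ = 0.085 s

Closed loop: T(s) = K_p·G_p/(1+K_p·G_p) = 18.65/(1.67s + 1 + 18.65), with pole at s = −(1 + 18.65)/1.67 = −11.76.
Closed-loop time constant τ = 1/11.76 = 0.085 s.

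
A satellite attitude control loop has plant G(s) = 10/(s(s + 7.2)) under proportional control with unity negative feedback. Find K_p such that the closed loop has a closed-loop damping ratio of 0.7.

Closed-loop characteristic equation: s² + 7.2s + K_p·10 = 0.
So ω_n = √(10K_p) and 2ζω_n = 7.2, giving ζ = 7.2/(2√(10K_p)).
Setting ζ = 0.7: √(10K_p) = 7.2/(2·0.7) = 5.143, so K_p = 26.45/10 = 2.64.

K_p = 2.64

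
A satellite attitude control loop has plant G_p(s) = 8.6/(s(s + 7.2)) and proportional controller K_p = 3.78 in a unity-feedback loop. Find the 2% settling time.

From 1 + K_pG_p(s) = 0: s² + 7.2s + 32.51 = 0 ⇒ ω_n = 5.702, ζ = 0.6314.
2% settling time T_s ≈ 4/(ζω_n) = 4/3.6 = 1.11 s.

T_s ≈ 1.11 s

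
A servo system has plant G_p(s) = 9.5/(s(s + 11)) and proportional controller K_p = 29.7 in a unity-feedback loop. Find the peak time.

T_p = 0.198 s

Closed-loop characteristic equation: s² + 11s + 282.1 = 0, so ω_n = 16.8 rad/s and ζ = 11/(2·16.8) = 0.3274.
Damped frequency ω_d = ω_n√(1−ζ²) = 15.87 rad/s, so peak time T_p = π/ω_d = 0.198 s.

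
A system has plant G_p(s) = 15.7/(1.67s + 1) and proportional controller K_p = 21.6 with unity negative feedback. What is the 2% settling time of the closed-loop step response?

Closed loop: T(s) = K_p·G_p/(1+K_p·G_p) = 339.1/(1.67s + 1 + 339.1), with pole at s = −(1 + 339.1)/1.67 = −203.7.
τ = 1/203.7 = 0.00491 s, so 2% settling time ≈ 4τ = 0.0196 s.

T_s ≈ 0.0196 s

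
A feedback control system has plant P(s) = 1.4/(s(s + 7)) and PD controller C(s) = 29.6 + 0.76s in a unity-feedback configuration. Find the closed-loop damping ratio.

Forward path: (29.6 + 0.76s)·1.4/(s(s+7)). The closed-loop characteristic equation is s² + (7 + 1.4·0.76)s + 1.4·29.6 = 0.
That is s² + 8.064s + 41.44 = 0, so ω_n = 6.437 rad/s and ζ = 8.064/(2·6.437) = 0.6263.

ζ = 0.626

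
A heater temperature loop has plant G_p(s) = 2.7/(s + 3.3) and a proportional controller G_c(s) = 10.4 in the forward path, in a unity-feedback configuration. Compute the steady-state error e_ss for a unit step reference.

The loop is type 0. Static position error constant K_pos = G_c(0)·G_p(0) = 10.4·0.8182 = 8.509.
Steady-state error to a unit step: e_ss = 1/(1+K_pos) = 1/9.509 = 0.105.

0.105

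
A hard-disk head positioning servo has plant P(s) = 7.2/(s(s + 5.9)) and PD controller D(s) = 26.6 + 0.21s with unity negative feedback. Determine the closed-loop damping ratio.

Forward path: (26.6 + 0.21s)·7.2/(s(s+5.9)). The closed-loop characteristic equation is s² + (5.9 + 7.2·0.21)s + 7.2·26.6 = 0.
That is s² + 7.412s + 191.5 = 0, so ω_n = 13.84 rad/s and ζ = 7.412/(2·13.84) = 0.2678.

ζ = 0.268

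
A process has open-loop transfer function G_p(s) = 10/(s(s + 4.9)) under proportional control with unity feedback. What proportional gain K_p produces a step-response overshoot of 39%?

K_p = 7.28

From %OS = 100·exp(−πζ/√(1−ζ²)) = 39%, ζ = −ln(0.39)/√(π²+ln²(0.39)) = 0.2871.
Characteristic equation s² + 4.9s + 10K_p = 0 gives ζ = 4.9/(2√(10K_p)).
Setting ζ = 0.2871: √(10K_p) = 4.9/(2·0.2871) = 8.533, so K_p = 72.82/10 = 7.28.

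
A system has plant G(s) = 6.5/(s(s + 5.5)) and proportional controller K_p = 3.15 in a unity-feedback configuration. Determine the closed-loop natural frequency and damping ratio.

The closed-loop denominator is s(s+5.5) + 3.15·6.5 = s² + 5.5s + 20.47.
So ω_n² = 20.47 ⇒ ω_n = 4.525 rad/s, and ζ = 5.5/(2ω_n) = 0.608.

ω_n = 4.52 rad/s, ζ = 0.608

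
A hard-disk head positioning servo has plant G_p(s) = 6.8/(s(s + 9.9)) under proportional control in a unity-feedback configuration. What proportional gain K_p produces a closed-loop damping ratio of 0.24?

K_p = 62.6

Closed-loop characteristic equation: s² + 9.9s + K_p·6.8 = 0.
So ω_n = √(6.8K_p) and 2ζω_n = 9.9, giving ζ = 9.9/(2√(6.8K_p)).
Setting ζ = 0.24: √(6.8K_p) = 9.9/(2·0.24) = 20.62, so K_p = 425.4/6.8 = 62.6.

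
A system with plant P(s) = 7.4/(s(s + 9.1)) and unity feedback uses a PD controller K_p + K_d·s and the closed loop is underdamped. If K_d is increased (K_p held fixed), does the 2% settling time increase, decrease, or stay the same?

Characteristic equation s² + (9.1 + 7.4K_d)s + 7.4K_p = 0: raising K_d increases ζω_n = (9.1+7.4K_d)/2 while the loop stays underdamped, so T_s ≈ 4/(ζω_n) decreases.

decrease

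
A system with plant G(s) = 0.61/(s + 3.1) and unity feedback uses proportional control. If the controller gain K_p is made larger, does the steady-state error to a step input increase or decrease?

decrease

e_ss = 1/(1 + K_p·G(0)); a larger K_p raises the denominator, so e_ss decreases.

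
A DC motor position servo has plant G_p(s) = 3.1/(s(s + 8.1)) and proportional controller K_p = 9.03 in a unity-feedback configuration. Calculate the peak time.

T_p = 0.923 s

From 1 + K_pG_p(s) = 0: s² + 8.1s + 27.99 = 0 ⇒ ω_n = 5.291, ζ = 0.7655.
Damped frequency ω_d = ω_n√(1−ζ²) = 3.404 rad/s, so peak time T_p = π/ω_d = 0.923 s.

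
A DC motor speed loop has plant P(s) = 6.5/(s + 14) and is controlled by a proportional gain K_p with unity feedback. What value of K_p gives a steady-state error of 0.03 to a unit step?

Steady-state error for a unit step on this type-0 loop is 1/(1 + K_p·P(0)).
P(0) = 0.4643. Require 1/(1 + K_p·0.4643) = 0.03, so 1 + 0.4643·K_p = 33.33.
K_p = (33.33 − 1)/0.4643 = 69.6.

K_p = 69.6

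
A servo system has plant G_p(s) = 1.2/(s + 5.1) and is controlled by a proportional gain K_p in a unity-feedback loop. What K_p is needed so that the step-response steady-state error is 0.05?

The loop is type 0, so e_ss(step) = 1/(1 + K_pos) with K_pos = K_p·G_p(0).
G_p(0) = 0.2353. Require 1/(1 + K_p·0.2353) = 0.05, so 1 + 0.2353·K_p = 20.
K_p = (20 − 1)/0.2353 = 80.8.

K_p = 80.8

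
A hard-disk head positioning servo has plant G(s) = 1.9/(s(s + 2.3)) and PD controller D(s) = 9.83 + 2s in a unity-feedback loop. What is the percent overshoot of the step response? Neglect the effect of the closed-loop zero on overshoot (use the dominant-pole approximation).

4.37%

Forward path: (9.83 + 2s)·1.9/(s(s+2.3)). The closed-loop characteristic equation is s² + (2.3 + 1.9·2)s + 1.9·9.83 = 0.
That is s² + 6.1s + 18.68 = 0, so ω_n = 4.322 rad/s and ζ = 6.1/(2·4.322) = 0.7057.
%OS = 100·exp(−πζ/√(1−ζ²)) = 4.37%.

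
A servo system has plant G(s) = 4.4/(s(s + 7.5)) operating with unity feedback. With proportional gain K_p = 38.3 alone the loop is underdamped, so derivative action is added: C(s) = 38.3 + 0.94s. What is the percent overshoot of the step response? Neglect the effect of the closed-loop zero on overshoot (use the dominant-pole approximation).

20.7%

Forward path: (38.3 + 0.94s)·4.4/(s(s+7.5)). The closed-loop characteristic equation is s² + (7.5 + 4.4·0.94)s + 4.4·38.3 = 0.
That is s² + 11.64s + 168.5 = 0, so ω_n = 12.98 rad/s and ζ = 11.64/(2·12.98) = 0.4482.
%OS = 100·exp(−πζ/√(1−ζ²)) = 20.7%.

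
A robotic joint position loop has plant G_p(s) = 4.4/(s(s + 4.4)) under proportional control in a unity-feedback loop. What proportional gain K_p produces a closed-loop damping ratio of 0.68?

Closed-loop characteristic equation: s² + 4.4s + K_p·4.4 = 0.
So ω_n = √(4.4K_p) and 2ζω_n = 4.4, giving ζ = 4.4/(2√(4.4K_p)).
Setting ζ = 0.68: √(4.4K_p) = 4.4/(2·0.68) = 3.235, so K_p = 10.47/4.4 = 2.38.

K_p = 2.38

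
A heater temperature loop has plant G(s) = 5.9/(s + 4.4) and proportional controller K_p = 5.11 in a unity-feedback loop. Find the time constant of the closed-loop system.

τ = 0.0289 s

Closed-loop transfer function: T(s) = K_p·G(s)/(1 + K_p·G(s)) = 30.15/(s + 4.4 + 30.15) = 30.15/(s + 34.55).
Time constant τ = 1/34.55 = 0.0289 s.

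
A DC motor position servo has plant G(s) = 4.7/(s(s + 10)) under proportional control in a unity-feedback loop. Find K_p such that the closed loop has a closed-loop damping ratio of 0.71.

Closed-loop characteristic equation: s² + 10s + K_p·4.7 = 0.
So ω_n = √(4.7K_p) and 2ζω_n = 10, giving ζ = 10/(2√(4.7K_p)).
Setting ζ = 0.71: √(4.7K_p) = 10/(2·0.71) = 7.042, so K_p = 49.59/4.7 = 10.6.

K_p = 10.6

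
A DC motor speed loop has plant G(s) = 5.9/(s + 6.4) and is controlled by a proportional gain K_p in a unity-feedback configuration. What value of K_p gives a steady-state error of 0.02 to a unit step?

K_p = 53.2

Steady-state error for a unit step on this type-0 loop is 1/(1 + K_p·G(0)).
G(0) = 0.9219. Require 1/(1 + K_p·0.9219) = 0.02, so 1 + 0.9219·K_p = 50.
K_p = (50 − 1)/0.9219 = 53.2.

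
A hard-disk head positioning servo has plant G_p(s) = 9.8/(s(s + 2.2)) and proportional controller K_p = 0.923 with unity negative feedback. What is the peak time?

T_p = 1.12 s

Closed-loop characteristic equation: s² + 2.2s + 9.045 = 0, so ω_n = 3.008 rad/s and ζ = 2.2/(2·3.008) = 0.3657.
Damped frequency ω_d = ω_n√(1−ζ²) = 2.799 rad/s, so peak time T_p = π/ω_d = 1.12 s.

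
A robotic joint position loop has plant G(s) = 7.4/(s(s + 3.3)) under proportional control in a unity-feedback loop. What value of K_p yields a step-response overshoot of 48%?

K_p = 7.11

From %OS = 100·exp(−πζ/√(1−ζ²)) = 48%, ζ = −ln(0.48)/√(π²+ln²(0.48)) = 0.2275.
Characteristic equation s² + 3.3s + 7.4K_p = 0 gives ζ = 3.3/(2√(7.4K_p)).
Setting ζ = 0.2275: √(7.4K_p) = 3.3/(2·0.2275) = 7.253, so K_p = 52.6/7.4 = 7.11.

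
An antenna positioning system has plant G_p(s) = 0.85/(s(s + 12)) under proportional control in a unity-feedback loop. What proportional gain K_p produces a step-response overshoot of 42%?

K_p = 598

From %OS = 100·exp(−πζ/√(1−ζ²)) = 42%, ζ = −ln(0.42)/√(π²+ln²(0.42)) = 0.2662.
Characteristic equation s² + 12s + 0.85K_p = 0 gives ζ = 12/(2√(0.85K_p)).
Setting ζ = 0.2662: √(0.85K_p) = 12/(2·0.2662) = 22.54, so K_p = 508.1/0.85 = 598.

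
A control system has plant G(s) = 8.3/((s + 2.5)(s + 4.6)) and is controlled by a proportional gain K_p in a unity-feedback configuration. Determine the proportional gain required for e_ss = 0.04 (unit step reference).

For a type-0 loop with proportional control, e_ss = 1/(1 + K_p·G(0)).
G(0) = 0.7217. Require 1/(1 + K_p·0.7217) = 0.04, so 1 + 0.7217·K_p = 25.
K_p = (25 − 1)/0.7217 = 33.3.

K_p = 33.3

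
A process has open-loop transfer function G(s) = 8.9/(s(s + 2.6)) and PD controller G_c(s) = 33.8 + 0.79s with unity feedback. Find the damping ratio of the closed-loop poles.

Forward path: (33.8 + 0.79s)·8.9/(s(s+2.6)). The closed-loop characteristic equation is s² + (2.6 + 8.9·0.79)s + 8.9·33.8 = 0.
That is s² + 9.631s + 300.8 = 0, so ω_n = 17.34 rad/s and ζ = 9.631/(2·17.34) = 0.2776.

ζ = 0.278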